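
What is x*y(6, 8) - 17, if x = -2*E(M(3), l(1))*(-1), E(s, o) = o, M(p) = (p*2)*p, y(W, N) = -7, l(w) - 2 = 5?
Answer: -115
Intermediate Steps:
l(w) = 7 (l(w) = 2 + 5 = 7)
M(p) = 2*p² (M(p) = (2*p)*p = 2*p²)
x = 14 (x = -2*7*(-1) = -14*(-1) = 14)
x*y(6, 8) - 17 = 14*(-7) - 17 = -98 - 17 = -115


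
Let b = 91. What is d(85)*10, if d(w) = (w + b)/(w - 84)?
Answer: 1760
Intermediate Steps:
d(w) = (91 + w)/(-84 + w) (d(w) = (w + 91)/(w - 84) = (91 + w)/(-84 + w))
d(85)*10 = ((91 + 85)/(-84 + 85))*10 = (176/1)*10 = (1*176)*10 = 176*10 = 1760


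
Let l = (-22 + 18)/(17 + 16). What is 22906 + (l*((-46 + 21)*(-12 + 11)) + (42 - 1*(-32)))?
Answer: 758240/33 ≈ 22977.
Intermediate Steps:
l = -4/33 ≈ -0.12121
22906 + (l*((-46 + 21)*(-12 + 11)) + (42 - 1*(-32))) = 22906 + (-4*(-46 + 21)*(-12 + 11)/33 + (42 - 1*(-32))) = 22906 + (-(-100)*(-1)/33 + (42 + 32)) = 22906 + (-4/33*25 + 74) = 22906 + (-100/33 + 74) = 22906 + 2342/33 = 758240/33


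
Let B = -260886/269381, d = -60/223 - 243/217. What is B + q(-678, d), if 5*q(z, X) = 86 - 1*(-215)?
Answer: 79779251/1346905 ≈ 59.232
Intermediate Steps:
d = -67209/48391 (d = -60*1/223 - 243*1/217 = -60/223 - 243/217 = -67209/48391 ≈ -1.3889)
q(z, X) = 301/5 (q(z, X) = (86 - 1*(-215))/5 = (86 + 215)/5 = (⅕)*301 = 301/5)
B = -260886/269381 (B = -260886*1/269381 = -260886/269381 ≈ -0.96846)
B + q(-678, d) = -260886/269381 + 301/5 = 79779251/1346905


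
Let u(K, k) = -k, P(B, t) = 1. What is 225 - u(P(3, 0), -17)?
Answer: 208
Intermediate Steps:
225 - u(P(3, 0), -17) = 225 - (-1)*(-17) = 225 - 1*17 = 225 - 17 = 208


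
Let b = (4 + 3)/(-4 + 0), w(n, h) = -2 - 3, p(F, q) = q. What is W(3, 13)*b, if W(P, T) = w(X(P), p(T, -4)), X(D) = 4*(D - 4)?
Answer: 35/4 ≈ 8.7500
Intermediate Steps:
X(D) = -16 + 4*D (X(D) = 4*(-4 + D) = -16 + 4*D)
w(n, h) = -5
W(P, T) = -5
b = -7/4 (b = 7/(-4) = 7*(-¼) = -7/4 ≈ -1.7500)
W(3, 13)*b = -5*(-7/4) = 35/4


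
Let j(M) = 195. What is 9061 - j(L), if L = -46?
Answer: 8866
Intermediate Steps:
9061 - j(L) = 9061 - 1*195 = 9061 - 195 = 8866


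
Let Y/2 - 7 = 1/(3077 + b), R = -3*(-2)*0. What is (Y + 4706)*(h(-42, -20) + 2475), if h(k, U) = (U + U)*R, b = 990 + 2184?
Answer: 73024186950/6251 ≈ 1.1682e+7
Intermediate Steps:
R = 0 (R = 6*0 = 0)
b = 3174
Y = 87516/6251 (Y = 14 + 2/(3077 + 3174) = 14 + 2/6251 = 87516/6251 ≈ 14.000)
h(k, U) = 0 (h(k, U) = (U + U)*0 = (2*U)*0 = 0)
(Y + 4706)*(h(-42, -20) + 2475) = (87516/6251 + 4706)*(0 + 2475) = (29504722/6251)*2475 = 73024186950/6251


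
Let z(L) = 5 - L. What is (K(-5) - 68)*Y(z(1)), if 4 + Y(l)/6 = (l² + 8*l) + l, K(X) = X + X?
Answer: -22464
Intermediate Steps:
K(X) = 2*X
Y(l) = -24 + 6*l² + 54*l (Y(l) = -24 + 6*((l² + 8*l) + l) = -24 + 6*(l² + 9*l) = -24 + (6*l² + 54*l) = -24 + 6*l² + 54*l)
(K(-5) - 68)*Y(z(1)) = (2*(-5) - 68)*(-24 + 6*(5 - 1*1)² + 54*(5 - 1*1)) = (-10 - 68)*(-24 + 6*(5 - 1)² + 54*(5 - 1)) = -78*(-24 + 6*4² + 54*4) = -78*(-24 + 6*16 + 216) = -78*(-24 + 96 + 216) = -78*288 = -22464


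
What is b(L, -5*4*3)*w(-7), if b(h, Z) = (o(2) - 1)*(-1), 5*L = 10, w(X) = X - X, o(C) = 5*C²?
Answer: 0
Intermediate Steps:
w(X) = 0
L = 2 (L = (⅕)*10 = 2)
b(h, Z) = -19 (b(h, Z) = (5*2² - 1)*(-1) = (5*4 - 1)*(-1) = (20 - 1)*(-1) = 19*(-1) = -19)
b(L, -5*4*3)*w(-7) = -19*0 = 0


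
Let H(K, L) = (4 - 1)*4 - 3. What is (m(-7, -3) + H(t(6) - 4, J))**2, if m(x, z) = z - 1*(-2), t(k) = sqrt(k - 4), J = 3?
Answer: 64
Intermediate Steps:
t(k) = sqrt(-4 + k)
H(K, L) = 9 (H(K, L) = 3*4 - 3 = 12 - 3 = 9)
m(x, z) = 2 + z (m(x, z) = z + 2 = 2 + z)
(m(-7, -3) + H(t(6) - 4, J))**2 = ((2 - 3) + 9)**2 = (-1 + 9)**2 = 8**2 = 64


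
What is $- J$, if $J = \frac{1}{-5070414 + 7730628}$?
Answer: $- \frac{1}{2660214} \approx -3.7591 \cdot 10^{-7}$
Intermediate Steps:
$J = \frac{1}{2660214} \approx 3.7591 \cdot 10^{-7}$
$- J = \left(-1\right) \frac{1}{2660214} = - \frac{1}{2660214}$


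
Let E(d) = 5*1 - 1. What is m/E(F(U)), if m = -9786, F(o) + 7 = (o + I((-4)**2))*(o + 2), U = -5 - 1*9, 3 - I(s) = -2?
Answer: -4893/2 ≈ -2446.5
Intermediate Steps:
I(s) = 5 (I(s) = 3 - 1*(-2) = 3 + 2 = 5)
U = -14 (U = -5 - 9 = -14)
F(o) = -7 + (2 + o)*(5 + o) (F(o) = -7 + (o + 5)*(o + 2) = -7 + (5 + o)*(2 + o) = -7 + (2 + o)*(5 + o))
E(d) = 4 (E(d) = 5 - 1 = 4)
m/E(F(U)) = -9786/4 = -9786*1/4 = -4893/2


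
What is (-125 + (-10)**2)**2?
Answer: 625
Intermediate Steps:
(-125 + (-10)**2)**2 = (-125 + 100)**2 = (-25)**2 = 625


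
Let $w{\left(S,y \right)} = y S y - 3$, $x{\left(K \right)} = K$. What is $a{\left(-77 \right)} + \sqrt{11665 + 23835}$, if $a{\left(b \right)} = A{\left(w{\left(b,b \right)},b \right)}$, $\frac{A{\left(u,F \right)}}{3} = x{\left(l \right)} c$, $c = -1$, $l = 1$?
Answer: $-3 + 10 \sqrt{355} \approx 185.41$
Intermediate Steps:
$w{\left(S,y \right)} = -3 + S y^{2}$ ($w{\left(S,y \right)} = S y y - 3 = S y^{2} - 3 = -3 + S y^{2}$)
$A{\left(u,F \right)} = -3$ ($A{\left(u,F \right)} = 3 \cdot 1 \left(-1\right) = 3 \left(-1\right) = -3$)
$a{\left(b \right)} = -3$
$a{\left(-77 \right)} + \sqrt{11665 + 23835} = -3 + \sqrt{11665 + 23835} = -3 + \sqrt{35500} = -3 + 10 \sqrt{355}$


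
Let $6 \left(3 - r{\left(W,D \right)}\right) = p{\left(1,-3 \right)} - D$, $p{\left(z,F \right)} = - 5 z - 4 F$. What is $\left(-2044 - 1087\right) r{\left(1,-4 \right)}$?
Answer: $- \frac{21917}{6} \approx -3652.8$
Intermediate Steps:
$r{\left(W,D \right)} = \frac{11}{6} + \frac{D}{6}$ ($r{\left(W,D \right)} = 3 - \frac{\left(\left(-5\right) 1 - -12\right) - D}{6} = 3 - \frac{\left(-5 + 12\right) - D}{6} = 3 - \frac{7 - D}{6} = 3 + \left(- \frac{7}{6} + \frac{D}{6}\right) = \frac{11}{6} + \frac{D}{6}$)
$\left(-2044 - 1087\right) r{\left(1,-4 \right)} = \left(-2044 - 1087\right) \left(\frac{11}{6} + \frac{1}{6} \left(-4\right)\right) = \left(-2044 - 1087\right) \left(\frac{11}{6} - \frac{2}{3}\right) = \left(-3131\right) \frac{7}{6} = - \frac{21917}{6}$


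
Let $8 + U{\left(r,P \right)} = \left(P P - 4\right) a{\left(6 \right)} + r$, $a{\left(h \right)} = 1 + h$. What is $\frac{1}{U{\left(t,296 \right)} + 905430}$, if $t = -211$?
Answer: $\frac{1}{1518495} \approx 6.5855 \cdot 10^{-7}$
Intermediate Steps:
$U{\left(r,P \right)} = -36 + r + 7 P^{2}$ ($U{\left(r,P \right)} = -8 + \left(\left(P P - 4\right) \left(1 + 6\right) + r\right) = -8 + \left(\left(P^{2} - 4\right) 7 + r\right) = -8 + \left(\left(-4 + P^{2}\right) 7 + r\right) = -8 + \left(\left(-28 + 7 P^{2}\right) + r\right) = -8 + \left(-28 + r + 7 P^{2}\right) = -36 + r + 7 P^{2}$)
$\frac{1}{U{\left(t,296 \right)} + 905430} = \frac{1}{\left(-36 - 211 + 7 \cdot 296^{2}\right) + 905430} = \frac{1}{\left(-36 - 211 + 7 \cdot 87616\right) + 905430} = \frac{1}{\left(-36 - 211 + 613312\right) + 905430} = \frac{1}{613065 + 905430} = \frac{1}{1518495}$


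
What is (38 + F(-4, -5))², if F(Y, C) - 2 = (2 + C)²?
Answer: 2401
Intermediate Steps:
F(Y, C) = 2 + (2 + C)²
(38 + F(-4, -5))² = (38 + (2 + (2 - 5)²))² = (38 + (2 + (-3)²))² = (38 + (2 + 9))² = (38 + 11)² = 49² = 2401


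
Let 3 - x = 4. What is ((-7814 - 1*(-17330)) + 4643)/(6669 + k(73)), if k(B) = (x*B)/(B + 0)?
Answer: 14159/6668 ≈ 2.1234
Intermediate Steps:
x = -1 (x = 3 - 1*4 = 3 - 4 = -1)
k(B) = -1 (k(B) = (-B)/(B + 0) = (-B)/B = -1)
((-7814 - 1*(-17330)) + 4643)/(6669 + k(73)) = ((-7814 - 1*(-17330)) + 4643)/(6669 - 1) = ((-7814 + 17330) + 4643)/6668 = (9516 + 4643)*(1/6668) = 14159*(1/6668) = 14159/6668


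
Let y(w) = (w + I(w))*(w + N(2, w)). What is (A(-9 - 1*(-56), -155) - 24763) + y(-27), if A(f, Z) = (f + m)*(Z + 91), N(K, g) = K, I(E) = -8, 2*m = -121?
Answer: -23024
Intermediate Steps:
m = -121/2 (m = (1/2)*(-121) = -121/2 ≈ -60.500)
A(f, Z) = (91 + Z)*(-121/2 + f) (A(f, Z) = (f - 121/2)*(Z + 91) = (-121/2 + f)*(91 + Z) = (91 + Z)*(-121/2 + f))
y(w) = (-8 + w)*(2 + w) (y(w) = (w - 8)*(w + 2) = (-8 + w)*(2 + w))
(A(-9 - 1*(-56), -155) - 24763) + y(-27) = ((-11011/2 + 91*(-9 - 1*(-56)) - 121/2*(-155) - 155*(-9 - 1*(-56))) - 24763) + (-16 + (-27)**2 - 6*(-27)) = ((-11011/2 + 91*(-9 + 56) + 18755/2 - 155*(-9 + 56)) - 24763) + (-16 + 729 + 162) = ((-11011/2 + 91*47 + 18755/2 - 155*47) - 24763) + 875 = ((-11011/2 + 4277 + 18755/2 - 7285) - 24763) + 875 = (864 - 24763) + 875 = -23899 + 875 = -23024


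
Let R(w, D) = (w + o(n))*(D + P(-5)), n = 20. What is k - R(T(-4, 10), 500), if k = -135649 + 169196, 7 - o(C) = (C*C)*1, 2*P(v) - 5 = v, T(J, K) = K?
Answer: 225047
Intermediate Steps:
P(v) = 5/2 + v/2
o(C) = 7 - C² (o(C) = 7 - C*C = 7 - C²)
k = 33547
R(w, D) = D*(-393 + w) (R(w, D) = (w + (7 - 1*20²))*(D + (5/2 + (½)*(-5))) = (w + (7 - 1*400))*(D + (5/2 - 5/2)) = (w + (7 - 400))*(D + 0) = (w - 393)*D = (-393 + w)*D = D*(-393 + w))
k - R(T(-4, 10), 500) = 33547 - 500*(-393 + 10) = 33547 - 500*(-383) = 33547 - 1*(-191500) = 33547 + 191500 = 225047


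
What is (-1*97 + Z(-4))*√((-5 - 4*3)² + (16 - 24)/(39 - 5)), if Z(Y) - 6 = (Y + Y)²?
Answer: -27*√83453/17 ≈ -458.81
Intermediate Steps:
Z(Y) = 6 + 4*Y² (Z(Y) = 6 + (Y + Y)² = 6 + (2*Y)² = 6 + 4*Y²)
(-1*97 + Z(-4))*√((-5 - 4*3)² + (16 - 24)/(39 - 5)) = (-1*97 + (6 + 4*(-4)²))*√((-5 - 4*3)² + (16 - 24)/(39 - 5)) = (-97 + (6 + 4*16))*√((-5 - 12)² - 8/34) = (-97 + (6 + 64))*√((-17)² - 8*1/34) = (-97 + 70)*√(289 - 4/17) = -27*√83453/17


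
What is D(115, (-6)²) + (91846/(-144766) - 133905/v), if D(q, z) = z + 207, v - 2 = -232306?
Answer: 4085035433999/16814860432 ≈ 242.94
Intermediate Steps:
v = -232304 (v = 2 - 232306 = -232304)
D(q, z) = 207 + z
D(115, (-6)²) + (91846/(-144766) - 133905/v) = (207 + (-6)²) + (91846/(-144766) - 133905/(-232304)) = (207 + 36) + (91846*(-1/144766) - 133905*(-1/232304)) = 243 + (-45923/72383 + 133905/232304) = 243 - 975650977/16814860432 = 4085035433999/16814860432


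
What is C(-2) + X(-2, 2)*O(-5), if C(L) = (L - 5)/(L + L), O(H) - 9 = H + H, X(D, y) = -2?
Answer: 15/4 ≈ 3.7500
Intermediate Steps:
O(H) = 9 + 2*H (O(H) = 9 + (H + H) = 9 + 2*H)
C(L) = (-5 + L)/(2*L) (C(L) = (-5 + L)/((2*L)) = (-5 + L)*(1/(2*L)) = (-5 + L)/(2*L))
C(-2) + X(-2, 2)*O(-5) = (½)*(-5 - 2)/(-2) - 2*(9 + 2*(-5)) = (½)*(-½)*(-7) - 2*(9 - 10) = 7/4 - 2*(-1) = 7/4 + 2 = 15/4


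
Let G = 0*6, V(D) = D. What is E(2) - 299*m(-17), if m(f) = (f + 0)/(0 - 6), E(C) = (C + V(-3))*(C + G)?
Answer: -5095/6 ≈ -849.17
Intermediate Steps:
G = 0
E(C) = C*(-3 + C) (E(C) = (C - 3)*(C + 0) = (-3 + C)*C = C*(-3 + C))
m(f) = -f/6 (m(f) = f/(-6) = f*(-⅙) = -f/6)
E(2) - 299*m(-17) = 2*(-3 + 2) - (-299)*(-17)/6 = 2*(-1) - 299*17/6 = -2 - 5083/6 = -5095/6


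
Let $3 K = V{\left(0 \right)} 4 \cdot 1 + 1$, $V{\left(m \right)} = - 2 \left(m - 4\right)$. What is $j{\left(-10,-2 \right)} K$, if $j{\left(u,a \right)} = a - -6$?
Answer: $44$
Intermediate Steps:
$V{\left(m \right)} = 8 - 2 m$ ($V{\left(m \right)} = - 2 \left(-4 + m\right) = 8 - 2 m$)
$K = 11$ ($K = \frac{\left(8 - 0\right) 4 \cdot 1 + 1}{3} = \frac{\left(8 + 0\right) 4 + 1}{3} = \frac{8 \cdot 4 + 1}{3} = \frac{32 + 1}{3} = \frac{1}{3} \cdot 33 = 11$)
$j{\left(u,a \right)} = 6 + a$ ($j{\left(u,a \right)} = a + 6 = 6 + a$)
$j{\left(-10,-2 \right)} K = \left(6 - 2\right) 11 = 4 \cdot 11 = 44$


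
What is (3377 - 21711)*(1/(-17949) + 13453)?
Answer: -4427072405264/17949 ≈ -2.4665e+8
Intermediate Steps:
(3377 - 21711)*(1/(-17949) + 13453) = -18334*(-1/17949 + 13453) = -18334*241467896/17949 = -4427072405264/17949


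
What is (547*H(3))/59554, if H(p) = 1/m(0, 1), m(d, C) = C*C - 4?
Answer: -547/178662 ≈ -0.0030616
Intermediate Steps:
m(d, C) = -4 + C² (m(d, C) = C² - 4 = -4 + C²)
H(p) = -⅓ (H(p) = 1/(-4 + 1²) = 1/(-4 + 1) = 1/(-3) = -⅓)
(547*H(3))/59554 = (547*(-⅓))/59554 = -547/3*1/59554 = -547/178662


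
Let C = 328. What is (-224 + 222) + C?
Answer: 326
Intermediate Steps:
(-224 + 222) + C = (-224 + 222) + 328 = -2 + 328 = 326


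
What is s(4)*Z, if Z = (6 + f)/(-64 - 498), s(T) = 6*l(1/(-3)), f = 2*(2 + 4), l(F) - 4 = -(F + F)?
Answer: -252/281 ≈ -0.89680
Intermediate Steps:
l(F) = 4 - 2*F (l(F) = 4 - (F + F) = 4 - 2*F)
f = 12 (f = 2*6 = 12)
s(T) = 28 (s(T) = 6*(4 - 2/(-3)) = 6*(4 - 2*(-⅓)) = 6*(4 + ⅔) = 6*(14/3) = 28)
Z = -9/281 (Z = (6 + 12)/(-64 - 498) = 18/(-562) = 18*(-1/562) = -9/281 ≈ -0.032028)
s(4)*Z = 28*(-9/281) = -252/281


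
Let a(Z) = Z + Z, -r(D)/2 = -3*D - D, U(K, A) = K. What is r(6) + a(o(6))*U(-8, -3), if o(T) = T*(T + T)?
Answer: -1104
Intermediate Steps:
o(T) = 2*T² (o(T) = T*(2*T) = 2*T²)
r(D) = 8*D (r(D) = -2*(-3*D - D) = -(-8)*D = 8*D)
a(Z) = 2*Z
r(6) + a(o(6))*U(-8, -3) = 8*6 + (2*(2*6²))*(-8) = 48 + (2*(2*36))*(-8) = 48 + (2*72)*(-8) = 48 + 144*(-8) = 48 - 1152 = -1104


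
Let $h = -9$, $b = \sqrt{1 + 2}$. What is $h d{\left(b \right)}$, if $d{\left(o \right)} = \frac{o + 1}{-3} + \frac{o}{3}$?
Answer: $3$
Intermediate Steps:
$b = \sqrt{3} \approx 1.732$
$d{\left(o \right)} = - \frac{1}{3}$ ($d{\left(o \right)} = \left(1 + o\right) \left(- \frac{1}{3}\right) + o \frac{1}{3} = \left(- \frac{1}{3} - \frac{o}{3}\right) + \frac{o}{3} = - \frac{1}{3}$)
$h d{\left(b \right)} = \left(-9\right) \left(- \frac{1}{3}\right) = 3$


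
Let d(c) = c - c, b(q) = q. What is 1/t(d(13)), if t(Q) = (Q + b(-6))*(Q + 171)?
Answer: -1/1026 ≈ -0.00097466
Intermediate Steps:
d(c) = 0
t(Q) = (-6 + Q)*(171 + Q) (t(Q) = (Q - 6)*(Q + 171) = (-6 + Q)*(171 + Q))
1/t(d(13)) = 1/(-1026 + 0² + 165*0) = 1/(-1026 + 0 + 0) = 1/(-1026) = -1/1026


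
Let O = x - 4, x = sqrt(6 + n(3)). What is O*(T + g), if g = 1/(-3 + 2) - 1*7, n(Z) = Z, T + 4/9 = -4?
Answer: 112/9 ≈ 12.444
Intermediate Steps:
T = -40/9 (T = -4/9 - 4 = -40/9 ≈ -4.4444)
g = -8 (g = 1/(-1) - 7 = -1 - 7 = -8)
x = 3 (x = sqrt(6 + 3) = sqrt(9) = 3)
O = -1 (O = 3 - 4 = -1)
O*(T + g) = -(-40/9 - 8) = -1*(-112/9) = 112/9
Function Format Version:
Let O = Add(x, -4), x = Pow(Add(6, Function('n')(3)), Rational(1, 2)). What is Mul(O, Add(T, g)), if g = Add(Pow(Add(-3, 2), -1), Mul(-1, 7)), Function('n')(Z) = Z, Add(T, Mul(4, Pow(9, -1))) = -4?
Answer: Rational(112, 9) ≈ 12.444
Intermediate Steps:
T = Rational(-40, 9) (T = Add(Rational(-4, 9), -4) = Rational(-40, 9) ≈ -4.4444)
g = -8 (g = Add(Pow(-1, -1), -7) = Add(-1, -7) = -8)
x = 3 (x = Pow(Add(6, 3), Rational(1, 2)) = Pow(9, Rational(1, 2)) = 3)
O = -1 (O = Add(3, -4) = -1)
Mul(O, Add(T, g)) = Mul(-1, Add(Rational(-40, 9), -8)) = Mul(-1, Rational(-112, 9)) = Rational(112, 9)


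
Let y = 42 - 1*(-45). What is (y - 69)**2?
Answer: 324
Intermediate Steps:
y = 87 (y = 42 + 45 = 87)
(y - 69)**2 = (87 - 69)**2 = 18**2 = 324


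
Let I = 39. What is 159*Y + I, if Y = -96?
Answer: -15225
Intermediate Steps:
159*Y + I = 159*(-96) + 39 = -15264 + 39 = -15225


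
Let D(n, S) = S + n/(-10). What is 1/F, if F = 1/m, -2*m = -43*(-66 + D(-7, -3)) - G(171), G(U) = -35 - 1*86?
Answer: -30579/20 ≈ -1528.9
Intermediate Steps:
G(U) = -121 (G(U) = -35 - 86 = -121)
D(n, S) = S - n/10 (D(n, S) = S + n*(-⅒) = S - n/10)
m = -30579/20 (m = -(-43*(-66 + (-3 - ⅒*(-7))) - 1*(-121))/2 = -(-43*(-66 + (-3 + 7/10)) + 121)/2 = -(-43*(-66 - 23/10) + 121)/2 = -(-43*(-683/10) + 121)/2 = -(29369/10 + 121)/2 = -½*30579/10 = -30579/20 ≈ -1528.9)
F = -20/30579 (F = 1/(-30579/20) = -20/30579 ≈ -0.00065404)
1/F = 1/(-20/30579) = -30579/20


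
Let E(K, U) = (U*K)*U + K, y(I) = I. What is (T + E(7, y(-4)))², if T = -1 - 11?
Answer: 11449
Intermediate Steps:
E(K, U) = K + K*U² (E(K, U) = (K*U)*U + K = K*U² + K = K + K*U²)
T = -12
(T + E(7, y(-4)))² = (-12 + 7*(1 + (-4)²))² = (-12 + 7*(1 + 16))² = (-12 + 7*17)² = (-12 + 119)² = 107² = 11449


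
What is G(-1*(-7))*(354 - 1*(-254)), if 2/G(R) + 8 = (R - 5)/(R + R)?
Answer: -8512/55 ≈ -154.76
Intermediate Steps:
G(R) = 2/(-8 + (-5 + R)/(2*R)) (G(R) = 2/(-8 + (R - 5)/(R + R)) = 2/(-8 + (-5 + R)/((2*R))) = 2/(-8 + (-5 + R)*(1/(2*R))) = 2/(-8 + (-5 + R)/(2*R)))
G(-1*(-7))*(354 - 1*(-254)) = (-4*(-1*(-7))/(5 + 15*(-1*(-7))))*(354 - 1*(-254)) = (-4*7/(5 + 15*7))*(354 + 254) = -4*7/(5 + 105)*608 = -4*7/110*608 = -4*7*1/110*608 = -14/55*608 = -8512/55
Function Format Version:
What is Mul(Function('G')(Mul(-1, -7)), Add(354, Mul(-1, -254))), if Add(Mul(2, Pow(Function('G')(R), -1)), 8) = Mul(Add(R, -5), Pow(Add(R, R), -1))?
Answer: Rational(-8512, 55) ≈ -154.76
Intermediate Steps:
Function('G')(R) = Mul(2, Pow(Add(-8, Mul(Rational(1, 2), Pow(R, -1), Add(-5, R))), -1)) (Function('G')(R) = Mul(2, Pow(Add(-8, Mul(Add(R, -5), Pow(Add(R, R), -1))), -1)) = Mul(2, Pow(Add(-8, Mul(Add(-5, R), Pow(Mul(2, R), -1))), -1)) = Mul(2, Pow(Add(-8, Mul(Add(-5, R), Mul(Rational(1, 2), Pow(R, -1)))), -1)) = Mul(2, Pow(Add(-8, Mul(Rational(1, 2), Pow(R, -1), Add(-5, R))), -1)))
Mul(Function('G')(Mul(-1, -7)), Add(354, Mul(-1, -254))) = Mul(Mul(-4, Mul(-1, -7), Pow(Add(5, Mul(15, Mul(-1, -7))), -1)), Add(354, Mul(-1, -254))) = Mul(Mul(-4, 7, Pow(Add(5, Mul(15, 7)), -1)), Add(354, 254)) = Mul(Mul(-4, 7, Pow(Add(5, 105), -1)), 608) = Mul(Mul(-4, 7, Pow(110, -1)), 608) = Mul(Mul(-4, 7, Rational(1, 110)), 608) = Mul(Rational(-14, 55), 608) = Rational(-8512, 55)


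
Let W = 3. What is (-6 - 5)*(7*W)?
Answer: -231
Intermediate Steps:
(-6 - 5)*(7*W) = (-6 - 5)*(7*3) = -11*21 = -231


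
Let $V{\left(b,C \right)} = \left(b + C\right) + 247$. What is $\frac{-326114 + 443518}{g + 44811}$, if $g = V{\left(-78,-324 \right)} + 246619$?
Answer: $\frac{117404}{291275} \approx 0.40307$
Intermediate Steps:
$V{\left(b,C \right)} = 247 + C + b$ ($V{\left(b,C \right)} = \left(C + b\right) + 247 = 247 + C + b$)
$g = 246464$ ($g = \left(247 - 324 - 78\right) + 246619 = -155 + 246619 = 246464$)
$\frac{-326114 + 443518}{g + 44811} = \frac{-326114 + 443518}{246464 + 44811} = \frac{117404}{291275}$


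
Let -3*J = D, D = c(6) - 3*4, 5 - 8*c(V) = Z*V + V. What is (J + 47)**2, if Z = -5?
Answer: 1428025/576 ≈ 2479.2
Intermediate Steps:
c(V) = 5/8 + V/2 (c(V) = 5/8 - (-5*V + V)/8 = 5/8 - (-1)*V/2 = 5/8 + V/2)
D = -67/8 (D = (5/8 + (1/2)*6) - 3*4 = (5/8 + 3) - 12 = 29/8 - 12 = -67/8 ≈ -8.3750)
J = 67/24 (J = -1/3*(-67/8) = 67/24 ≈ 2.7917)
(J + 47)**2 = (67/24 + 47)**2 = (1195/24)**2 = 1428025/576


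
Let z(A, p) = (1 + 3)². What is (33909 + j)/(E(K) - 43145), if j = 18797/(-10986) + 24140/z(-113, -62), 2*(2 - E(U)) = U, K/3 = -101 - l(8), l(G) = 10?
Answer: -111165887/134897094 ≈ -0.82408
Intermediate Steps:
z(A, p) = 16 (z(A, p) = 4² = 16)
K = -333 (K = 3*(-101 - 1*10) = 3*(-101 - 10) = 3*(-111) = -333)
E(U) = 2 - U/2
j = 33112661/21972 (j = 18797/(-10986) + 24140/16 = 18797*(-1/10986) + 24140*(1/16) = -18797/10986 + 6035/4 = 33112661/21972 ≈ 1507.0)
(33909 + j)/(E(K) - 43145) = (33909 + 33112661/21972)/((2 - ½*(-333)) - 43145) = 778161209/(21972*((2 + 333/2) - 43145)) = 778161209/(21972*(337/2 - 43145)) = 778161209/(21972*(-85953/2)) = (778161209/21972)*(-2/85953) = -111165887/134897094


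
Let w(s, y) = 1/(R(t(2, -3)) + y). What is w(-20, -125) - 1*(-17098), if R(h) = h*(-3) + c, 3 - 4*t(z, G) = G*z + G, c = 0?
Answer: 2291131/134 ≈ 17098.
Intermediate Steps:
t(z, G) = ¾ - G/4 - G*z/4 (t(z, G) = ¾ - (G*z + G)/4 = ¾ - (G + G*z)/4 = ¾ + (-G/4 - G*z/4) = ¾ - G/4 - G*z/4)
R(h) = -3*h (R(h) = h*(-3) + 0 = -3*h + 0 = -3*h)
w(s, y) = 1/(-9 + y) (w(s, y) = 1/(-3*(¾ - ¼*(-3) - ¼*(-3)*2) + y) = 1/(-3*(¾ + ¾ + 3/2) + y) = 1/(-3*3 + y) = 1/(-9 + y))
w(-20, -125) - 1*(-17098) = 1/(-9 - 125) - 1*(-17098) = 1/(-134) + 17098 = -1/134 + 17098 = 2291131/134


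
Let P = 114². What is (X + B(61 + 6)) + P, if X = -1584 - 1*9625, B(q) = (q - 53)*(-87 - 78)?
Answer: -523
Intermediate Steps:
P = 12996
B(q) = 8745 - 165*q (B(q) = (-53 + q)*(-165) = 8745 - 165*q)
X = -11209 (X = -1584 - 9625 = -11209)
(X + B(61 + 6)) + P = (-11209 + (8745 - 165*(61 + 6))) + 12996 = (-11209 + (8745 - 165*67)) + 12996 = (-11209 + (8745 - 11055)) + 12996 = (-11209 - 2310) + 12996 = -13519 + 12996 = -523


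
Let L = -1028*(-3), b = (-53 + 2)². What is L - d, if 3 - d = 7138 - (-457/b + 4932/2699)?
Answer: 71726796992/7020099 ≈ 10217.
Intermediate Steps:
b = 2601 (b = (-51)² = 2601)
L = 3084
d = -50076811676/7020099 (d = 3 - (7138 - (-457/2601 + 4932/2699)) = 3 - (7138 - 1*11594689/7020099) = 3 - (7138 - 11594689/7020099) = 3 - 1*50097871973/7020099 = 3 - 50097871973/7020099 = -50076811676/7020099 ≈ -7133.4)
L - d = 3084 - 1*(-50076811676/7020099) = 3084 + 50076811676/7020099 = 71726796992/7020099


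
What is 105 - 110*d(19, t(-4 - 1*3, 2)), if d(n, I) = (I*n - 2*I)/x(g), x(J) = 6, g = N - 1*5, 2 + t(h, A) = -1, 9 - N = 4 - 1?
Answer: 1040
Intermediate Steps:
N = 6 (N = 9 - (4 - 1) = 9 - 1*3 = 9 - 3 = 6)
t(h, A) = -3 (t(h, A) = -2 - 1 = -3)
g = 1 (g = 6 - 1*5 = 6 - 5 = 1)
d(n, I) = -I/3 + I*n/6 (d(n, I) = (I*n - 2*I)/6 = (-2*I + I*n)*(⅙) = -I/3 + I*n/6)
105 - 110*d(19, t(-4 - 1*3, 2)) = 105 - 55*(-3)*(-2 + 19)/3 = 105 - 55*(-3)*17/3 = 105 - 110*(-17/2) = 105 + 935 = 1040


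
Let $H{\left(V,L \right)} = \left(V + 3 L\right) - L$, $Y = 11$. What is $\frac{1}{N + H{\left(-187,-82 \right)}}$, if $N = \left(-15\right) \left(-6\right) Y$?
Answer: $\frac{1}{639} \approx 0.0015649$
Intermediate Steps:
$N = 990$ ($N = \left(-15\right) \left(-6\right) 11 = 90 \cdot 11 = 990$)
$H{\left(V,L \right)} = V + 2 L$
$\frac{1}{N + H{\left(-187,-82 \right)}} = \frac{1}{990 + \left(-187 + 2 \left(-82\right)\right)} = \frac{1}{990 - 351} = \frac{1}{639}$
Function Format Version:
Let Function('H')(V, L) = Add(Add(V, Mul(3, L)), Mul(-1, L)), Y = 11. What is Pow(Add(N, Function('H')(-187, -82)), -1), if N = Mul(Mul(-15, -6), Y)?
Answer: Rational(1, 639) ≈ 0.0015649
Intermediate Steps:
N = 990 (N = Mul(Mul(-15, -6), 11) = Mul(90, 11) = 990)
Function('H')(V, L) = Add(V, Mul(2, L))
Pow(Add(N, Function('H')(-187, -82)), -1) = Pow(Add(990, Add(-187, Mul(2, -82))), -1) = Pow(Add(990, Add(-187, -164)), -1) = Pow(Add(990, -351), -1) = Pow(639, -1) = Rational(1, 639)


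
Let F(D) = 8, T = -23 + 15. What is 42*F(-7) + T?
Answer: 328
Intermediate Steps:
T = -8
42*F(-7) + T = 42*8 - 8 = 336 - 8 = 328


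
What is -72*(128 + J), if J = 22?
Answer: -10800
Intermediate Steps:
-72*(128 + J) = -72*(128 + 22) = -72*150 = -10800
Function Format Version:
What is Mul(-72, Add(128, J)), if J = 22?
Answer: -10800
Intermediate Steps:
Mul(-72, Add(128, J)) = Mul(-72, Add(128, 22)) = Mul(-72, 150) = -10800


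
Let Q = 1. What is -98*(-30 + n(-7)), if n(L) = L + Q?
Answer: 3528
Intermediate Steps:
n(L) = 1 + L (n(L) = L + 1 = 1 + L)
-98*(-30 + n(-7)) = -98*(-30 + (1 - 7)) = -98*(-30 - 6) = -98*(-36) = 3528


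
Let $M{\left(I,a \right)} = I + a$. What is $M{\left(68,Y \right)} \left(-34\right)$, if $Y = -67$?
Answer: $-34$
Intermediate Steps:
$M{\left(68,Y \right)} \left(-34\right) = \left(68 - 67\right) \left(-34\right) = 1 \left(-34\right) = -34$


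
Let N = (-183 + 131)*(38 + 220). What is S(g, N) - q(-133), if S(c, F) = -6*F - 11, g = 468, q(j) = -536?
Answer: 81021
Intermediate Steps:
N = -13416 (N = -52*258 = -13416)
S(c, F) = -11 - 6*F
S(g, N) - q(-133) = (-11 - 6*(-13416)) - 1*(-536) = (-11 + 80496) + 536 = 80485 + 536 = 81021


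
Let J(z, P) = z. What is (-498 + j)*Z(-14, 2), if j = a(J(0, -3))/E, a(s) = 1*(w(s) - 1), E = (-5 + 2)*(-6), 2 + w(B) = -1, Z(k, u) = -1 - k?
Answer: -58292/9 ≈ -6476.9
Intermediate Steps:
w(B) = -3 (w(B) = -2 - 1 = -3)
E = 18 (E = -3*(-6) = 18)
a(s) = -4 (a(s) = 1*(-3 - 1) = 1*(-4) = -4)
j = -2/9 (j = -4/18 = -4*1/18 = -2/9 ≈ -0.22222)
(-498 + j)*Z(-14, 2) = (-498 - 2/9)*(-1 - 1*(-14)) = -4484*(-1 + 14)/9 = -4484/9*13 = -58292/9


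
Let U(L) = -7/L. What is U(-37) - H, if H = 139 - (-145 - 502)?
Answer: -29075/37 ≈ -785.81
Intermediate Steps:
H = 786 (H = 139 - 1*(-647) = 139 + 647 = 786)
U(-37) - H = -7/(-37) - 1*786 = -7*(-1/37) - 786 = 7/37 - 786 = -29075/37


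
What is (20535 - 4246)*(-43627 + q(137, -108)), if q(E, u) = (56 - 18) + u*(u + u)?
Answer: -330031429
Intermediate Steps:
q(E, u) = 38 + 2*u² (q(E, u) = 38 + u*(2*u) = 38 + 2*u²)
(20535 - 4246)*(-43627 + q(137, -108)) = (20535 - 4246)*(-43627 + (38 + 2*(-108)²)) = 16289*(-43627 + (38 + 2*11664)) = 16289*(-43627 + (38 + 23328)) = 16289*(-43627 + 23366) = 16289*(-20261) = -330031429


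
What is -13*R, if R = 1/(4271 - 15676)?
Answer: 13/11405 ≈ 0.0011399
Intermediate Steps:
R = -1/11405 (R = 1/(-11405) = -1/11405 ≈ -8.7681e-5)
-13*R = -13*(-1/11405) = 13/11405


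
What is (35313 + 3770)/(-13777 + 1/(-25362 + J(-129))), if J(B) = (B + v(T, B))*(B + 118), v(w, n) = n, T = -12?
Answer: -46331868/16332271 ≈ -2.8368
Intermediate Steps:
J(B) = 2*B*(118 + B) (J(B) = (B + B)*(B + 118) = (2*B)*(118 + B) = 2*B*(118 + B))
(35313 + 3770)/(-13777 + 1/(-25362 + J(-129))) = (35313 + 3770)/(-13777 + 1/(-25362 + 2*(-129)*(118 - 129))) = 39083/(-13777 + 1/(-25362 + 2*(-129)*(-11))) = 39083/(-13777 + 1/(-25362 + 2838)) = 39083/(-13777 + 1/(-22524)) = 39083/(-13777 - 1/22524) = 39083/(-310313149/22524) = 39083*(-22524/310313149) = -46331868/16332271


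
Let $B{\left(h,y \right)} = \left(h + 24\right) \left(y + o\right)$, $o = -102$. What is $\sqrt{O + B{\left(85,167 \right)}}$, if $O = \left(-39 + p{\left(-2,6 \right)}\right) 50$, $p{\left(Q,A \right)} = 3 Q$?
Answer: $\sqrt{4835} \approx 69.534$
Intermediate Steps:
$B{\left(h,y \right)} = \left(-102 + y\right) \left(24 + h\right)$ ($B{\left(h,y \right)} = \left(h + 24\right) \left(y - 102\right) = \left(24 + h\right) \left(-102 + y\right) = \left(-102 + y\right) \left(24 + h\right)$)
$O = -2250$ ($O = \left(-39 + 3 \left(-2\right)\right) 50 = \left(-39 - 6\right) 50 = \left(-45\right) 50 = -2250$)
$\sqrt{O + B{\left(85,167 \right)}} = \sqrt{-2250 + \left(-2448 - 8670 + 24 \cdot 167 + 85 \cdot 167\right)} = \sqrt{-2250 + \left(-2448 - 8670 + 4008 + 14195\right)} = \sqrt{-2250 + 7085} = \sqrt{4835}$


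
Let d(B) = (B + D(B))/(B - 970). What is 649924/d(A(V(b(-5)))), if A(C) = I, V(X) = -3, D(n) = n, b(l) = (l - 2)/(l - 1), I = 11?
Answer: -28330778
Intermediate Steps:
b(l) = (-2 + l)/(-1 + l)
A(C) = 11
d(B) = 2*B/(-970 + B) (d(B) = (B + B)/(B - 970) = (2*B)/(-970 + B) = 2*B/(-970 + B))
649924/d(A(V(b(-5)))) = 649924/((2*11/(-970 + 11))) = 649924/((2*11/(-959))) = 649924/((2*11*(-1/959))) = 649924/(-22/959) = 649924*(-959/22) = -28330778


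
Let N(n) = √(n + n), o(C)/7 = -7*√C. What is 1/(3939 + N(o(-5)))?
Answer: 1/(3939 + 7*√2*5^(¼)*√(-I)) ≈ 0.0002532 + 6.71e-7*I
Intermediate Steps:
o(C) = -49*√C (o(C) = 7*(-7*√C) = -49*√C)
N(n) = √2*√n (N(n) = √(2*n) = √2*√n)
1/(3939 + N(o(-5))) = 1/(3939 + √2*√(-49*I*√5)) = 1/(3939 + √2*(7*5^(¼)*√(-I))) = 1/(3939 + 7*√2*5^(¼)*√(-I))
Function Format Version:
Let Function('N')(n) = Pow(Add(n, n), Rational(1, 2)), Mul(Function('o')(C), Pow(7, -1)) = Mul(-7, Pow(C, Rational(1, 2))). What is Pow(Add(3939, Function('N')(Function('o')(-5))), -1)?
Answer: Pow(Add(3939, Mul(7, Pow(2, Rational(1, 2)), Pow(5, Rational(1, 4)), Pow(Mul(-1, I), Rational(1, 2)))), -1) ≈ Add(0.00025320, Mul(6.710e-7, I))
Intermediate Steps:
Function('o')(C) = Mul(-49, Pow(C, Rational(1, 2))) (Function('o')(C) = Mul(7, Mul(-7, Pow(C, Rational(1, 2)))) = Mul(-49, Pow(C, Rational(1, 2))))
Function('N')(n) = Mul(Pow(2, Rational(1, 2)), Pow(n, Rational(1, 2))) (Function('N')(n) = Pow(Mul(2, n), Rational(1, 2)) = Mul(Pow(2, Rational(1, 2)), Pow(n, Rational(1, 2))))
Pow(Add(3939, Function('N')(Function('o')(-5))), -1) = Pow(Add(3939, Mul(Pow(2, Rational(1, 2)), Pow(Mul(-49, Pow(-5, Rational(1, 2))), Rational(1, 2)))), -1) = Pow(Add(3939, Mul(Pow(2, Rational(1, 2)), Pow(Mul(-49, Mul(I, Pow(5, Rational(1, 2)))), Rational(1, 2)))), -1) = Pow(Add(3939, Mul(Pow(2, Rational(1, 2)), Pow(Mul(-49, I, Pow(5, Rational(1, 2))), Rational(1, 2)))), -1) = Pow(Add(3939, Mul(Pow(2, Rational(1, 2)), Mul(7, Pow(5, Rational(1, 4)), Pow(Mul(-1, I), Rational(1, 2))))), -1) = Pow(Add(3939, Mul(7, Pow(2, Rational(1, 2)), Pow(5, Rational(1, 4)), Pow(Mul(-1, I), Rational(1, 2)))), -1)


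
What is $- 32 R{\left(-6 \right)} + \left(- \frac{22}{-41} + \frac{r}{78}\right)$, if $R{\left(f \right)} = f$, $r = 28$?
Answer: $\frac{308440}{1599} \approx 192.9$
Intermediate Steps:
$- 32 R{\left(-6 \right)} + \left(- \frac{22}{-41} + \frac{r}{78}\right) = \left(-32\right) \left(-6\right) + \left(- \frac{22}{-41} + \frac{28}{78}\right) = 192 + \left(\left(-22\right) \left(- \frac{1}{41}\right) + 28 \cdot \frac{1}{78}\right) = 192 + \left(\frac{22}{41} + \frac{14}{39}\right) = 192 + \frac{1432}{1599} = \frac{308440}{1599}$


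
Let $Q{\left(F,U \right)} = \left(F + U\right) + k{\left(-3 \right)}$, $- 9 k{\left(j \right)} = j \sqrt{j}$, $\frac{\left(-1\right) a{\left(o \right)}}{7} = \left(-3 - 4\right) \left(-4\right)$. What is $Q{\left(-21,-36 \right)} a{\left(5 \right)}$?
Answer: $11172 - \frac{196 i \sqrt{3}}{3} \approx 11172.0 - 113.16 i$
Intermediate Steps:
$a{\left(o \right)} = -196$ ($a{\left(o \right)} = - 7 \left(-3 - 4\right) \left(-4\right) = - 7 \left(\left(-7\right) \left(-4\right)\right) = \left(-7\right) 28 = -196$)
$k{\left(j \right)} = - \frac{j^{\frac{3}{2}}}{9}$ ($k{\left(j \right)} = - \frac{j \sqrt{j}}{9} = - \frac{j^{\frac{3}{2}}}{9}$)
$Q{\left(F,U \right)} = F + U + \frac{i \sqrt{3}}{3}$ ($Q{\left(F,U \right)} = \left(F + U\right) - \frac{\left(-3\right)^{\frac{3}{2}}}{9} = \left(F + U\right) - \frac{\left(-3\right) i \sqrt{3}}{9} = \left(F + U\right) + \frac{i \sqrt{3}}{3} = F + U + \frac{i \sqrt{3}}{3}$)
$Q{\left(-21,-36 \right)} a{\left(5 \right)} = \left(-21 - 36 + \frac{i \sqrt{3}}{3}\right) \left(-196\right) = \left(-57 + \frac{i \sqrt{3}}{3}\right) \left(-196\right) = 11172 - \frac{196 i \sqrt{3}}{3}$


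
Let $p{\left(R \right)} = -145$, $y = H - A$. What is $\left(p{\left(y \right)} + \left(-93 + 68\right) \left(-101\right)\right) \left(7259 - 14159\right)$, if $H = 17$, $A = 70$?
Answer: $-16422000$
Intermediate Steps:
$y = -53$ ($y = 17 - 70 = -53$)
$\left(p{\left(y \right)} + \left(-93 + 68\right) \left(-101\right)\right) \left(7259 - 14159\right) = \left(-145 + \left(-93 + 68\right) \left(-101\right)\right) \left(7259 - 14159\right) = \left(-145 - -2525\right) \left(-6900\right) = \left(-145 + 2525\right) \left(-6900\right) = 2380 \left(-6900\right) = -16422000$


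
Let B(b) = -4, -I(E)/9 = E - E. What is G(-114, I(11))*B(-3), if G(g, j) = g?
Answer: 456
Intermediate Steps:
I(E) = 0 (I(E) = -9*(E - E) = -9*0 = 0)
G(-114, I(11))*B(-3) = -114*(-4) = 456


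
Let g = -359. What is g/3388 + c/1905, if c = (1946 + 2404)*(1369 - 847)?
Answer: 512829847/430276 ≈ 1191.9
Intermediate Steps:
c = 2270700 (c = 4350*522 = 2270700)
g/3388 + c/1905 = -359/3388 + 2270700/1905 = -359*1/3388 + 2270700*(1/1905) = -359/3388 + 151380/127 = 512829847/430276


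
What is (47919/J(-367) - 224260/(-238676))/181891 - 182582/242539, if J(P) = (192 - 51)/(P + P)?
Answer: -262808036759967883/123719857380129307 ≈ -2.1242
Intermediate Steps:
J(P) = 141/(2*P) (J(P) = 141/((2*P)) = 141*(1/(2*P)) = 141/(2*P))
(47919/J(-367) - 224260/(-238676))/181891 - 182582/242539 = (47919/(((141/2)/(-367))) - 224260/(-238676))/181891 - 182582/242539 = (47919/(((141/2)*(-1/367))) - 224260*(-1/238676))*(1/181891) - 182582*1/242539 = (47919/(-141/734) + 56065/59669)*(1/181891) - 182582/242539 = (47919*(-734/141) + 56065/59669)*(1/181891) - 182582/242539 = (-11724182/47 + 56065/59669)*(1/181891) - 182582/242539 = -699567580703/2804443*1/181891 - 182582/242539 = -699567580703/510102941713 - 182582/242539 = -262808036759967883/123719857380129307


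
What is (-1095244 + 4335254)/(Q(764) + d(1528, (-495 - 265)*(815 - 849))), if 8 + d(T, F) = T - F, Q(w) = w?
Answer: -1620005/11778 ≈ -137.54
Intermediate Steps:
d(T, F) = -8 + T - F (d(T, F) = -8 + (T - F) = -8 + T - F)
(-1095244 + 4335254)/(Q(764) + d(1528, (-495 - 265)*(815 - 849))) = (-1095244 + 4335254)/(764 + (-8 + 1528 - (-495 - 265)*(815 - 849))) = 3240010/(764 + (-8 + 1528 - (-760)*(-34))) = 3240010/(764 + (-8 + 1528 - 1*25840)) = 3240010/(764 + (-8 + 1528 - 25840)) = 3240010/(764 - 24320) = 3240010/(-23556) = 3240010*(-1/23556) = -1620005/11778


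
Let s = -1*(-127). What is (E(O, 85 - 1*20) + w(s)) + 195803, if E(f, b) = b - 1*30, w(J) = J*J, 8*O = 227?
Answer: 211967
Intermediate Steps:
O = 227/8 (O = (⅛)*227 = 227/8 ≈ 28.375)
s = 127
w(J) = J²
E(f, b) = -30 + b (E(f, b) = b - 30 = -30 + b)
(E(O, 85 - 1*20) + w(s)) + 195803 = ((-30 + (85 - 1*20)) + 127²) + 195803 = ((-30 + (85 - 20)) + 16129) + 195803 = ((-30 + 65) + 16129) + 195803 = (35 + 16129) + 195803 = 16164 + 195803 = 211967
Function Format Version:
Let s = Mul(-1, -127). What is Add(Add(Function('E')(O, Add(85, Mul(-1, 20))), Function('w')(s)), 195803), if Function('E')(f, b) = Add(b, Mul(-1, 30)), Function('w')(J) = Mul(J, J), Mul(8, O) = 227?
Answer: 211967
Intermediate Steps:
O = Rational(227, 8) (O = Mul(Rational(1, 8), 227) = Rational(227, 8) ≈ 28.375)
s = 127
Function('w')(J) = Pow(J, 2)
Function('E')(f, b) = Add(-30, b) (Function('E')(f, b) = Add(b, -30) = Add(-30, b))
Add(Add(Function('E')(O, Add(85, Mul(-1, 20))), Function('w')(s)), 195803) = Add(Add(Add(-30, Add(85, Mul(-1, 20))), Pow(127, 2)), 195803) = Add(Add(Add(-30, Add(85, -20)), 16129), 195803) = Add(Add(Add(-30, 65), 16129), 195803) = Add(Add(35, 16129), 195803) = Add(16164, 195803) = 211967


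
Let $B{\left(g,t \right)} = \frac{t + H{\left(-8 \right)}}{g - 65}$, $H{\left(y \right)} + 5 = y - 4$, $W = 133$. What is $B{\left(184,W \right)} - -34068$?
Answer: $\frac{4054208}{119} \approx 34069.0$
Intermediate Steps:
$H{\left(y \right)} = -9 + y$ ($H{\left(y \right)} = -5 + \left(y - 4\right) = -5 + \left(-4 + y\right) = -9 + y$)
$B{\left(g,t \right)} = \frac{-17 + t}{-65 + g}$ ($B{\left(g,t \right)} = \frac{t - 17}{g - 65} = \frac{t - 17}{-65 + g} = \frac{-17 + t}{-65 + g}$)
$B{\left(184,W \right)} - -34068 = \frac{-17 + 133}{-65 + 184} - -34068 = \frac{1}{119} \cdot 116 + 34068 = \frac{116}{119} + 34068 = \frac{4054208}{119}$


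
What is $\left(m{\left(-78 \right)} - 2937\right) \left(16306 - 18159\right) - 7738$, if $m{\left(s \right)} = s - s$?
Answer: $5434523$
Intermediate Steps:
$m{\left(s \right)} = 0$
$\left(m{\left(-78 \right)} - 2937\right) \left(16306 - 18159\right) - 7738 = \left(0 - 2937\right) \left(16306 - 18159\right) - 7738 = \left(-2937\right) \left(-1853\right) - 7738 = 5442261 - 7738 = 5434523$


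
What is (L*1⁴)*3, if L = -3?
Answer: -9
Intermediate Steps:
(L*1⁴)*3 = -3*1⁴*3 = -3*1*3 = -3*3 = -9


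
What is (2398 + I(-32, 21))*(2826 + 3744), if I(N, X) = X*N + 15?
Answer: 11438370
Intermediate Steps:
I(N, X) = 15 + N*X (I(N, X) = N*X + 15 = 15 + N*X)
(2398 + I(-32, 21))*(2826 + 3744) = (2398 + (15 - 32*21))*(2826 + 3744) = (2398 + (15 - 672))*6570 = (2398 - 657)*6570 = 1741*6570 = 11438370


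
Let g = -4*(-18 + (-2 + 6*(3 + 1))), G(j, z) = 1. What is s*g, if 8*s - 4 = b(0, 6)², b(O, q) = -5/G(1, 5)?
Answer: -58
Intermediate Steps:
b(O, q) = -5 (b(O, q) = -5/1 = -5*1 = -5)
g = -16 (g = -4*(-18 + (-2 + 6*4)) = -4*(-18 + (-2 + 24)) = -4*(-18 + 22) = -4*4 = -16)
s = 29/8 (s = ½ + (⅛)*(-5)² = ½ + (⅛)*25 = ½ + 25/8 = 29/8 ≈ 3.6250)
s*g = (29/8)*(-16) = -58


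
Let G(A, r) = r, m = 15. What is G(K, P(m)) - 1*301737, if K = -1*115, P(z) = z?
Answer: -301722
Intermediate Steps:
K = -115
G(K, P(m)) - 1*301737 = 15 - 1*301737 = 15 - 301737 = -301722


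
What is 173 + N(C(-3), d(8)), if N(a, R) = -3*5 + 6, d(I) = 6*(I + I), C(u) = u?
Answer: 164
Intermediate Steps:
d(I) = 12*I (d(I) = 6*(2*I) = 12*I)
N(a, R) = -9 (N(a, R) = -15 + 6 = -9)
173 + N(C(-3), d(8)) = 173 - 9 = 164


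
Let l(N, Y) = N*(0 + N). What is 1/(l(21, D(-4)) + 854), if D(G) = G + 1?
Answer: 1/1295 ≈ 0.00077220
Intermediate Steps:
D(G) = 1 + G
l(N, Y) = N² (l(N, Y) = N*N = N²)
1/(l(21, D(-4)) + 854) = 1/(21² + 854) = 1/(441 + 854) = 1/1295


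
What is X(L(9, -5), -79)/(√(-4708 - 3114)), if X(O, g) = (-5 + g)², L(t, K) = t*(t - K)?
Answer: -3528*I*√7822/3911 ≈ -79.781*I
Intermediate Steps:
X(L(9, -5), -79)/(√(-4708 - 3114)) = (-5 - 79)²/(√(-4708 - 3114)) = (-84)²/(√(-7822)) = 7056/((I*√7822)) = 7056*(-I*√7822/7822) = -3528*I*√7822/3911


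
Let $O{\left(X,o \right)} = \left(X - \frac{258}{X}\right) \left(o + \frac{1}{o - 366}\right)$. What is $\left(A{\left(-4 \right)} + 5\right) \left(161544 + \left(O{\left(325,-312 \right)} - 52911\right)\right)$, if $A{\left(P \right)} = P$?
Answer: $\frac{1648262471}{220350} \approx 7480.2$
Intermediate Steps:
$O{\left(X,o \right)} = \left(X - \frac{258}{X}\right) \left(o + \frac{1}{-366 + o}\right)$
$\left(A{\left(-4 \right)} + 5\right) \left(161544 + \left(O{\left(325,-312 \right)} - 52911\right)\right) = \left(-4 + 5\right) \left(161544 + \left(\frac{-258 + 325^{2} - 258 \left(-312\right)^{2} + 94428 \left(-312\right) + 325^{2} \left(-312\right)^{2} - - 114192 \cdot 325^{2}}{325 \left(-366 - 312\right)} - 52911\right)\right) = 1 \left(161544 + \left(\frac{-258 + 105625 - 25114752 - 29461536 + 105625 \cdot 97344 - \left(-114192\right) 105625}{325 \left(-678\right)} - 52911\right)\right) = 1 \left(161544 + \left(\frac{1}{325} \left(- \frac{1}{678}\right) \left(-258 + 105625 - 25114752 - 29461536 + 10281960000 + 12061530000\right) - 52911\right)\right) = 1 \left(161544 + \left(\frac{1}{325} \left(- \frac{1}{678}\right) 22289019079 - 52911\right)\right) = 1 \left(161544 - \frac{33947957929}{220350}\right) = 1 \cdot \frac{1648262471}{220350} = \frac{1648262471}{220350}$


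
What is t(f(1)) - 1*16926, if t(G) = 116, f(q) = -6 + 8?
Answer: -16810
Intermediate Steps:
f(q) = 2
t(f(1)) - 1*16926 = 116 - 1*16926 = 116 - 16926 = -16810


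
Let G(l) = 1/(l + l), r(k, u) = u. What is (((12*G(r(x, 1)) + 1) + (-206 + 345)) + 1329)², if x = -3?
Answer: 2175625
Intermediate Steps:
G(l) = 1/(2*l)
(((12*G(r(x, 1)) + 1) + (-206 + 345)) + 1329)² = (((12*((½)/1) + 1) + (-206 + 345)) + 1329)² = (((12*((½)*1) + 1) + 139) + 1329)² = (((12*(½) + 1) + 139) + 1329)² = (((6 + 1) + 139) + 1329)² = ((7 + 139) + 1329)² = (146 + 1329)² = 1475² = 2175625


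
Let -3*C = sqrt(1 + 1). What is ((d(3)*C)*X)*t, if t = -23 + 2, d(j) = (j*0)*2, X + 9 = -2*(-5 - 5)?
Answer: 0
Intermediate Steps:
X = 11 (X = -9 - 2*(-5 - 5) = -9 - 2*(-10) = -9 + 20 = 11)
d(j) = 0 (d(j) = 0*2 = 0)
t = -21
C = -sqrt(2)/3 (C = -sqrt(1 + 1)/3 = -sqrt(2)/3 ≈ -0.47140)
((d(3)*C)*X)*t = ((0*(-sqrt(2)/3))*11)*(-21) = (0*11)*(-21) = 0*(-21) = 0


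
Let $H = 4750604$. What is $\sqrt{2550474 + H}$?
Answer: $\sqrt{7301078} \approx 2702.1$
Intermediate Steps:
$\sqrt{2550474 + H} = \sqrt{2550474 + 4750604} = \sqrt{7301078}$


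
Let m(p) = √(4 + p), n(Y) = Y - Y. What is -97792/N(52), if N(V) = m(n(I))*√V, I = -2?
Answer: -24448*√13/13 ≈ -6780.7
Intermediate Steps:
n(Y) = 0
N(V) = 2*√V (N(V) = √(4 + 0)*√V = √4*√V = 2*√V)
-97792/N(52) = -97792*√13/52 = -24448*√13/13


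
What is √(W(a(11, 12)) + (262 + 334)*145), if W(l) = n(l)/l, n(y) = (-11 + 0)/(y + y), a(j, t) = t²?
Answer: √7168020458/288 ≈ 293.97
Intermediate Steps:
n(y) = -11/(2*y) (n(y) = -11*1/(2*y) = -11/(2*y))
W(l) = -11/(2*l²) (W(l) = (-11/(2*l))/l = -11/(2*l²))
√(W(a(11, 12)) + (262 + 334)*145) = √(-11/(2*(12²)²) + (262 + 334)*145) = √(-11/2/144² + 596*145) = √(-11/2*1/20736 + 86420) = √(-11/41472 + 86420) = √(3584010229/41472) = √7168020458/288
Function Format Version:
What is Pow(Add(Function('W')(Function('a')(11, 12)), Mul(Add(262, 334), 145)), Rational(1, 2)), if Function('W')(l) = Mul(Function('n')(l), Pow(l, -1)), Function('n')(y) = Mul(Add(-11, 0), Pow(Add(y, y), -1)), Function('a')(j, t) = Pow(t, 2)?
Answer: Mul(Rational(1, 288), Pow(7168020458, Rational(1, 2))) ≈ 293.97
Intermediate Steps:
Function('n')(y) = Mul(Rational(-11, 2), Pow(y, -1)) (Function('n')(y) = Mul(-11, Pow(Mul(2, y), -1)) = Mul(-11, Mul(Rational(1, 2), Pow(y, -1))) = Mul(Rational(-11, 2), Pow(y, -1)))
Function('W')(l) = Mul(Rational(-11, 2), Pow(l, -2)) (Function('W')(l) = Mul(Mul(Rational(-11, 2), Pow(l, -1)), Pow(l, -1)) = Mul(Rational(-11, 2), Pow(l, -2)))
Pow(Add(Function('W')(Function('a')(11, 12)), Mul(Add(262, 334), 145)), Rational(1, 2)) = Pow(Add(Mul(Rational(-11, 2), Pow(Pow(12, 2), -2)), Mul(Add(262, 334), 145)), Rational(1, 2)) = Pow(Add(Mul(Rational(-11, 2), Pow(144, -2)), Mul(596, 145)), Rational(1, 2)) = Pow(Add(Mul(Rational(-11, 2), Rational(1, 20736)), 86420), Rational(1, 2)) = Pow(Add(Rational(-11, 41472), 86420), Rational(1, 2)) = Pow(Rational(3584010229, 41472), Rational(1, 2)) = Mul(Rational(1, 288), Pow(7168020458, Rational(1, 2)))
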